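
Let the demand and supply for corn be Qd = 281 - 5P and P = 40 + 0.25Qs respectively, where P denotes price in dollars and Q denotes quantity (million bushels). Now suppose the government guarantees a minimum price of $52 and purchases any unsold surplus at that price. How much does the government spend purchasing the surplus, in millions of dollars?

Rearranging supply gives Qs = 4P - 160. In a free market, 281 - 5P = 4P - 160 gives the equilibrium P* = 49, Q* = 36.
The floor of 52 is above the equilibrium price 49, so it binds.
At P = 52: Qd = 281 - 5·52 = 21 and Qs = 4·52 - 160 = 48.
Surplus = Qs - Qd = 27.
Government expenditure = surplus × support price = 27 × 52 = 1404.

1404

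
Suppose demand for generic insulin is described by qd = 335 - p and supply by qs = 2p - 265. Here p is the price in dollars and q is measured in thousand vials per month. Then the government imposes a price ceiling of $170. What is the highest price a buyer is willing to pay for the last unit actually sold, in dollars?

Without the control the market clears where 335 - p = 2p - 265, i.e. p* = 200 and q* = 135.
Because the ceiling (170) lies below the market-clearing price, it is binding.
At p = 170: qd = 335 - 170 = 165 and qs = 2·170 - 265 = 75.
Only 75 units reach the market. On the demand curve, the marginal buyer's willingness to pay at q = 75 is (335 - 75) = 260.

260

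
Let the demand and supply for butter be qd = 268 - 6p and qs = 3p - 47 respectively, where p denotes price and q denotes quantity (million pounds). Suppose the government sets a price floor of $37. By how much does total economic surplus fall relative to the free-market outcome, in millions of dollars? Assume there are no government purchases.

36

In a free market, 268 - 6p = 3p - 47 gives the equilibrium p* = 35, q* = 58.
The floor of 37 is above the equilibrium price 35, so it binds.
At p = 37: qd = 268 - 6·37 = 46 and qs = 3·37 - 47 = 64.
Quantity traded falls to 46. At q = 46 the demand price is (268 - 46)/6 = 37 and the supply price is (47 + 46)/3 = 31.
Deadweight loss = ½ · (37 - 31) · (58 - 46) = ½ · 6 · 12 = 36.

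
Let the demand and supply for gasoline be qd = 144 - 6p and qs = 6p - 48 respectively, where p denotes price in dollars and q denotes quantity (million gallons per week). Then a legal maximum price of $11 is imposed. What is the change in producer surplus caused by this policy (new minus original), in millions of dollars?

-165

Equilibrium: 144 - 6p = 6p - 48, so 192 = 12p and p* = 16, q* = 48.
The ceiling of 11 is below the equilibrium price 16, so it binds.
At p = 11: qd = 144 - 6·11 = 78 and qs = 6·11 - 48 = 18.
Producer surplus without the control is ½ · (16 - 8) · 48 = 192.
With the ceiling, producers sell 18 units at 11, so PS = ½ · (11 - 8) · 18 = 27.
Change in producer surplus = 27 - 192 = -165.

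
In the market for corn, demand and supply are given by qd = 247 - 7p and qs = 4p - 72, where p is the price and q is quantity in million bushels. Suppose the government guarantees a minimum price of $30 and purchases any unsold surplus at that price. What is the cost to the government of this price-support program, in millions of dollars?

330

Without the control the market clears where 247 - 7p = 4p - 72, i.e. p* = 29 and q* = 44.
The floor of 30 is above the equilibrium price 29, so it binds.
At p = 30: qd = 247 - 7·30 = 37 and qs = 4·30 - 72 = 48.
Surplus = qs - qd = 11.
Government expenditure = surplus × support price = 11 × 30 = 330.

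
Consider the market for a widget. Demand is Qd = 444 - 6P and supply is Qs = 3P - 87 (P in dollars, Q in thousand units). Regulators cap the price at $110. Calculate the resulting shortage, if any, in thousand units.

0

Equilibrium: 444 - 6P = 3P - 87, so 531 = 9P and P* = 59, Q* = 90.
The ceiling of 110 is above the equilibrium price 59, so it is not binding; the market clears at P* = 59, Q* = 90.
Since the control does not bind, there is no shortage.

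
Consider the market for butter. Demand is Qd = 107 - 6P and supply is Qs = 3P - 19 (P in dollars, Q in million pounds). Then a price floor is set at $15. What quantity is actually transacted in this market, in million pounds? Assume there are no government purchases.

Setting quantity demanded equal to quantity supplied, 107 - 6P = 3P - 19, gives P* = 14 and Q* = 23.
Since 15 > 14, the floor is binding.
At P = 15: Qd = 107 - 6·15 = 17 and Qs = 3·15 - 19 = 26.
The quantity actually transacted is the short side, demand: 17.

17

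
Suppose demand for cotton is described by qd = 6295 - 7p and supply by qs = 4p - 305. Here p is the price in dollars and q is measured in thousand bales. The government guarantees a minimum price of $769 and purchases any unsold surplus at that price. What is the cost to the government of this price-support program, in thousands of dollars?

1429571

Setting quantity demanded equal to quantity supplied, 6295 - 7p = 4p - 305, gives p* = 600 and q* = 2095.
Because the floor (769) lies above the market-clearing price, it is binding.
At p = 769: qd = 6295 - 7·769 = 912 and qs = 4·769 - 305 = 2771.
Surplus = qs - qd = 1859.
Government expenditure = surplus × support price = 1859 × 769 = 1429571.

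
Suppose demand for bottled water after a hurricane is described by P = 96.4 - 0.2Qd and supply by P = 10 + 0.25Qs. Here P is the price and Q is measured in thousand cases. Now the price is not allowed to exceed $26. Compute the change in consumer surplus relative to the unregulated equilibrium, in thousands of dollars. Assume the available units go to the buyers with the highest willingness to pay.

Rearranging demand gives Qd = 482 - 5P; rearranging supply gives Qs = 4P - 40. In a free market, 482 - 5P = 4P - 40 gives the equilibrium P* = 58, Q* = 192.
Since 26 < 58, the ceiling is binding.
At P = 26: Qd = 482 - 5·26 = 352 and Qs = 4·26 - 40 = 64.
Consumer surplus without the control is ½ · (96.4 - 58) · 192 = 3686.4.
With the ceiling, 64 units are sold at 26 (assume they go to the highest-value buyers). The demand price at Q = 64 is 83.6, so CS = ½ · [(96.4 - 26) + (83.6 - 26)] · 64 = 4096.
Change in consumer surplus = 4096 - 3686.4 = 409.6.

409.6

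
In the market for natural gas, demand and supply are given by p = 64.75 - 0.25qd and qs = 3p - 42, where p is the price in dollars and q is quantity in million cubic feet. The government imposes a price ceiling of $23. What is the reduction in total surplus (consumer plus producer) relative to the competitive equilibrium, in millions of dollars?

1050

Rearranging demand gives qd = 259 - 4p. Equilibrium: 259 - 4p = 3p - 42, so 301 = 7p and p* = 43, q* = 87.
Because the ceiling (23) lies below the market-clearing price, it is binding.
At p = 23: qd = 259 - 4·23 = 167 and qs = 3·23 - 42 = 27.
Quantity traded falls to 27. At q = 27 the demand price is (259 - 27)/4 = 58 and the supply price is (42 + 27)/3 = 23.
Deadweight loss = ½ · (58 - 23) · (87 - 27) = ½ · 35 · 60 = 1050.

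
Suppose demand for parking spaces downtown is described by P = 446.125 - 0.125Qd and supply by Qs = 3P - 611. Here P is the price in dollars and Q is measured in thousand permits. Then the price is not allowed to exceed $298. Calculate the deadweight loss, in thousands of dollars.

Rearranging demand gives Qd = 3569 - 8P. Equilibrium: 3569 - 8P = 3P - 611, so 4180 = 11P and P* = 380, Q* = 529.
Since 298 < 380, the ceiling is binding.
At P = 298: Qd = 3569 - 8·298 = 1185 and Qs = 3·298 - 611 = 283.
Quantity traded falls to 283. At Q = 283 the demand price is (3569 - 283)/8 = 410.75 and the supply price is (611 + 283)/3 = 298.
Deadweight loss = ½ · (410.75 - 298) · (529 - 283) = ½ · 112.75 · 246 = 13868.25.

13868.25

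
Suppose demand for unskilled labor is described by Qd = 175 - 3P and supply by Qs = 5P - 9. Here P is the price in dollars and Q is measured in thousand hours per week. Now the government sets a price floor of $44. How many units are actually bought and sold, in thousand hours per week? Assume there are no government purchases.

43

Equilibrium: 175 - 3P = 5P - 9, so 184 = 8P and P* = 23, Q* = 106.
Since 44 > 23, the floor is binding.
At P = 44: Qd = 175 - 3·44 = 43 and Qs = 5·44 - 9 = 211.
The quantity actually transacted is the short side, demand: 43.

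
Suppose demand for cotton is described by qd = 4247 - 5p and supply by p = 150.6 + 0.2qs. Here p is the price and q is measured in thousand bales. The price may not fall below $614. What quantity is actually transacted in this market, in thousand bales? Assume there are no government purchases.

1177

Rearranging supply gives qs = 5p - 753. Setting quantity demanded equal to quantity supplied, 4247 - 5p = 5p - 753, gives p* = 500 and q* = 1747.
The floor of 614 is above the equilibrium price 500, so it binds.
At p = 614: qd = 4247 - 5·614 = 1177 and qs = 5·614 - 753 = 2317.
The quantity actually transacted is the short side, demand: 1177.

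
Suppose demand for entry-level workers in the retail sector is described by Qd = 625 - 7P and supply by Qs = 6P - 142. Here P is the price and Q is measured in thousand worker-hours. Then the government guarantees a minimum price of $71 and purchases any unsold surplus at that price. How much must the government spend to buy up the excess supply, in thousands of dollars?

Without the control the market clears where 625 - 7P = 6P - 142, i.e. P* = 59 and Q* = 212.
Since 71 > 59, the floor is binding.
At P = 71: Qd = 625 - 7·71 = 128 and Qs = 6·71 - 142 = 284.
Surplus = Qs - Qd = 156.
Government expenditure = surplus × support price = 156 × 71 = 11076.

11076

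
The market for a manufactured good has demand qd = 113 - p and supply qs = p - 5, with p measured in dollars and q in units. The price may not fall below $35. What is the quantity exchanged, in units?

In a free market, 113 - p = p - 5 gives the equilibrium p* = 59, q* = 54.
Since 35 is below p* = 59, the floor does not bind and the free-market outcome prevails.

54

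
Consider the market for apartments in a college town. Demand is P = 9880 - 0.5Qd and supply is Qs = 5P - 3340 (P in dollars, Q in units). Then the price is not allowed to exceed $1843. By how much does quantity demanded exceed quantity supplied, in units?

10199

Rearranging demand gives Qd = 19760 - 2P. Setting quantity demanded equal to quantity supplied, 19760 - 2P = 5P - 3340, gives P* = 3300 and Q* = 13160.
The ceiling of 1843 is below the equilibrium price 3300, so it binds.
At P = 1843: Qd = 19760 - 2·1843 = 16074 and Qs = 5·1843 - 3340 = 5875.
Shortage = Qd - Qs = 16074 - 5875 = 10199.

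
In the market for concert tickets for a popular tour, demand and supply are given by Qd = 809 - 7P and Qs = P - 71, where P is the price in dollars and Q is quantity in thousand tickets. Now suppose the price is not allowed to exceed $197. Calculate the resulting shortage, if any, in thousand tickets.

Without the control the market clears where 809 - 7P = P - 71, i.e. P* = 110 and Q* = 39.
The ceiling of 197 is above the equilibrium price 110, so it is not binding; the market clears at P* = 110, Q* = 39.
Since the control does not bind, there is no shortage.

0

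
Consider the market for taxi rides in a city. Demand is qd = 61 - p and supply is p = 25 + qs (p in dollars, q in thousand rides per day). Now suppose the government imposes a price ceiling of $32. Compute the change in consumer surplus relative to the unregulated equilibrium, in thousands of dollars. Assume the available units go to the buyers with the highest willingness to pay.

Rearranging supply gives qs = p - 25. Setting quantity demanded equal to quantity supplied, 61 - p = p - 25, gives p* = 43 and q* = 18.
The ceiling of 32 is below the equilibrium price 43, so it binds.
At p = 32: qd = 61 - 32 = 29 and qs = 32 - 25 = 7.
Consumer surplus without the control is ½ · (61 - 43) · 18 = 162.
With the ceiling, 7 units are sold at 32 (assume they go to the highest-value buyers). The demand price at q = 7 is 54, so CS = ½ · [(61 - 32) + (54 - 32)] · 7 = 178.5.
Change in consumer surplus = 178.5 - 162 = 16.5.

16.5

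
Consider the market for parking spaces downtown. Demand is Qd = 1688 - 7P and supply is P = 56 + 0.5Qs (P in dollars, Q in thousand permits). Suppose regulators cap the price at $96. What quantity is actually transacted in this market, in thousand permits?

Rearranging supply gives Qs = 2P - 112. In a free market, 1688 - 7P = 2P - 112 gives the equilibrium P* = 200, Q* = 288.
The ceiling of 96 is below the equilibrium price 200, so it binds.
At P = 96: Qd = 1688 - 7·96 = 1016 and Qs = 2·96 - 112 = 80.
The quantity actually transacted is the short side, supply: 80.

80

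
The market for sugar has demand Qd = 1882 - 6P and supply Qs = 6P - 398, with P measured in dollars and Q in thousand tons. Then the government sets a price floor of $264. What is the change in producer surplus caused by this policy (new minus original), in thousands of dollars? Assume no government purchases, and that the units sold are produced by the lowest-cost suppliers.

Without the control the market clears where 1882 - 6P = 6P - 398, i.e. P* = 190 and Q* = 742.
The floor of 264 is above the equilibrium price 190, so it binds.
At P = 264: Qd = 1882 - 6·264 = 298 and Qs = 6·264 - 398 = 1186.
Producer surplus without the control is ½ · (190 - 199/3) · 742 = 137641/3.
With the floor, 298 units are sold at 264. The supply price at Q = 298 is 116, so PS = ½ · [(264 - 199/3) + (264 - 116)] · 298 = 154513/3.
Change in producer surplus = 154513/3 - 137641/3 = 5624.

5624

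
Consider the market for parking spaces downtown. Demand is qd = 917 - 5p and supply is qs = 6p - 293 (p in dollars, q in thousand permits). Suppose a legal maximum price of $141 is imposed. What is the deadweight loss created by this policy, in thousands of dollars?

0

Equilibrium: 917 - 5p = 6p - 293, so 1210 = 11p and p* = 110, q* = 367.
The ceiling of 141 is above the equilibrium price 110, so it is not binding; the market clears at p* = 110, q* = 367.
Since the control does not bind, no trades are prevented and deadweight loss is zero.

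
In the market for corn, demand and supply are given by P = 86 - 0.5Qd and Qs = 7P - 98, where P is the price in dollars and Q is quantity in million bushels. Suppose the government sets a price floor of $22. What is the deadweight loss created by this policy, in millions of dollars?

0

Rearranging demand gives Qd = 172 - 2P. Setting quantity demanded equal to quantity supplied, 172 - 2P = 7P - 98, gives P* = 30 and Q* = 112.
The floor of 22 is below the equilibrium price 30, so it is not binding; the market clears at P* = 30, Q* = 112.
Since the control does not bind, no trades are prevented and deadweight loss is zero.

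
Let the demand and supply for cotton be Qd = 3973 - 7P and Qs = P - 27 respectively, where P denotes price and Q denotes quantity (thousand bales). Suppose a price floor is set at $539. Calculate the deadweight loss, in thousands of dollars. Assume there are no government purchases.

Without the control the market clears where 3973 - 7P = P - 27, i.e. P* = 500 and Q* = 473.
Because the floor (539) lies above the market-clearing price, it is binding.
At P = 539: Qd = 3973 - 7·539 = 200 and Qs = 539 - 27 = 512.
Quantity traded falls to 200. At Q = 200 the demand price is (3973 - 200)/7 = 539 and the supply price is 27 + 200 = 227.
Deadweight loss = ½ · (539 - 227) · (473 - 200) = ½ · 312 · 273 = 42588.

42588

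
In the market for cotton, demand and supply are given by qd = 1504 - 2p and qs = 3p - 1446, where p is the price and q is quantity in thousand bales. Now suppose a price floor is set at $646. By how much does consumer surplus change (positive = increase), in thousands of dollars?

-15008

In a free market, 1504 - 2p = 3p - 1446 gives the equilibrium p* = 590, q* = 324.
The floor of 646 is above the equilibrium price 590, so it binds.
At p = 646: qd = 1504 - 2·646 = 212 and qs = 3·646 - 1446 = 492.
Consumer surplus without the control is ½ · (752 - 590) · 324 = 26244.
With the floor, consumers buy 212 units at 646, so CS = ½ · (752 - 646) · 212 = 11236.
Change in consumer surplus = 11236 - 26244 = -15008.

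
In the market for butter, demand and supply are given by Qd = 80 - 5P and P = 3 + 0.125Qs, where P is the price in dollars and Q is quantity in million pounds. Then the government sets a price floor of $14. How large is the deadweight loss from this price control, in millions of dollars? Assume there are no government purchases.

146.25

Rearranging supply gives Qs = 8P - 24. In a free market, 80 - 5P = 8P - 24 gives the equilibrium P* = 8, Q* = 40.
Because the floor (14) lies above the market-clearing price, it is binding.
At P = 14: Qd = 80 - 5·14 = 10 and Qs = 8·14 - 24 = 88.
Quantity traded falls to 10. At Q = 10 the demand price is (80 - 10)/5 = 14 and the supply price is (24 + 10)/8 = 4.25.
Deadweight loss = ½ · (14 - 4.25) · (40 - 10) = ½ · 9.75 · 30 = 146.25.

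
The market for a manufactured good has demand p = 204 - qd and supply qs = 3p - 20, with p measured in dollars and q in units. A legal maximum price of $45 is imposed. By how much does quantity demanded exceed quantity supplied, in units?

44

Rearranging demand gives qd = 204 - p. Without the control the market clears where 204 - p = 3p - 20, i.e. p* = 56 and q* = 148.
Since 45 < 56, the ceiling is binding.
At p = 45: qd = 204 - 45 = 159 and qs = 3·45 - 20 = 115.
Shortage = qd - qs = 159 - 115 = 44.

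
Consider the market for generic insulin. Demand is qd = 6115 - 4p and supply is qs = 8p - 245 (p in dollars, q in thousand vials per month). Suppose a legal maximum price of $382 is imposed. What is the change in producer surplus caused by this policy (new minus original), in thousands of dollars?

In a free market, 6115 - 4p = 8p - 245 gives the equilibrium p* = 530, q* = 3995.
The ceiling of 382 is below the equilibrium price 530, so it binds.
At p = 382: qd = 6115 - 4·382 = 4587 and qs = 8·382 - 245 = 2811.
Producer surplus without the control is ½ · (530 - 30.625) · 3995 = 997501.5625.
With the ceiling, producers sell 2811 units at 382, so PS = ½ · (382 - 30.625) · 2811 = 493857.5625.
Change in producer surplus = 493857.5625 - 997501.5625 = -503644.

-503644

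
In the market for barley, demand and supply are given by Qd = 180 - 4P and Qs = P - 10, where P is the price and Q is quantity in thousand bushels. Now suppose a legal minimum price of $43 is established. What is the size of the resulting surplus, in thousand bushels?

Without the control the market clears where 180 - 4P = P - 10, i.e. P* = 38 and Q* = 28.
Because the floor (43) lies above the market-clearing price, it is binding.
At P = 43: Qd = 180 - 4·43 = 8 and Qs = 43 - 10 = 33.
Surplus = Qs - Qd = 33 - 8 = 25.

25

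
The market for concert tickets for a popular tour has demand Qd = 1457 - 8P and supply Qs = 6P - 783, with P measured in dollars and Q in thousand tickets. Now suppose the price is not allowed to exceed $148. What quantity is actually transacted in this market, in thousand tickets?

105

Setting quantity demanded equal to quantity supplied, 1457 - 8P = 6P - 783, gives P* = 160 and Q* = 177.
The ceiling of 148 is below the equilibrium price 160, so it binds.
At P = 148: Qd = 1457 - 8·148 = 273 and Qs = 6·148 - 783 = 105.
The quantity actually transacted is the short side, supply: 105.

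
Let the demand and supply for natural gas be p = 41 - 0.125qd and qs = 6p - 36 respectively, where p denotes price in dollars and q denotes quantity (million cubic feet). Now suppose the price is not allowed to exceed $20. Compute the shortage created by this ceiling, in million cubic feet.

84

Rearranging demand gives qd = 328 - 8p. Equilibrium: 328 - 8p = 6p - 36, so 364 = 14p and p* = 26, q* = 120.
The ceiling of 20 is below the equilibrium price 26, so it binds.
At p = 20: qd = 328 - 8·20 = 168 and qs = 6·20 - 36 = 84.
Shortage = qd - qs = 168 - 84 = 84.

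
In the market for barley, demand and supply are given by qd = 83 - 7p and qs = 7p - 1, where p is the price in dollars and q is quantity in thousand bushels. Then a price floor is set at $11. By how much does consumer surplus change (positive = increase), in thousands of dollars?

-117.5

Setting quantity demanded equal to quantity supplied, 83 - 7p = 7p - 1, gives p* = 6 and q* = 41.
Since 11 > 6, the floor is binding.
At p = 11: qd = 83 - 7·11 = 6 and qs = 7·11 - 1 = 76.
Consumer surplus without the control is ½ · (83/7 - 6) · 41 = 1681/14.
With the floor, consumers buy 6 units at 11, so CS = ½ · (83/7 - 11) · 6 = 18/7.
Change in consumer surplus = 18/7 - 1681/14 = -117.5.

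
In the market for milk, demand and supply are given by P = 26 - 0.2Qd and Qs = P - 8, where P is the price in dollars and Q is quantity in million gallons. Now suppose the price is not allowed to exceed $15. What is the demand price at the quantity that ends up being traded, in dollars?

24.6

Rearranging demand gives Qd = 130 - 5P. In a free market, 130 - 5P = P - 8 gives the equilibrium P* = 23, Q* = 15.
Since 15 < 23, the ceiling is binding.
At P = 15: Qd = 130 - 5·15 = 55 and Qs = 15 - 8 = 7.
Only 7 units reach the market. On the demand curve, the marginal buyer's willingness to pay at Q = 7 is (130 - 7)/5 = 24.6.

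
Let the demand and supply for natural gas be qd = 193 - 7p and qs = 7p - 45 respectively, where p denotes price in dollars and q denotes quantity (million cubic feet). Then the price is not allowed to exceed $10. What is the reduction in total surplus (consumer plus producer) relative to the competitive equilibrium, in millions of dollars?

In a free market, 193 - 7p = 7p - 45 gives the equilibrium p* = 17, q* = 74.
Because the ceiling (10) lies below the market-clearing price, it is binding.
At p = 10: qd = 193 - 7·10 = 123 and qs = 7·10 - 45 = 25.
Quantity traded falls to 25. At q = 25 the demand price is (193 - 25)/7 = 24 and the supply price is (45 + 25)/7 = 10.
Deadweight loss = ½ · (24 - 10) · (74 - 25) = ½ · 14 · 49 = 343.

343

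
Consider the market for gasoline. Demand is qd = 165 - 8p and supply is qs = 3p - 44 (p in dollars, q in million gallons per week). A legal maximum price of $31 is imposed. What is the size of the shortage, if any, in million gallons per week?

0

Without the control the market clears where 165 - 8p = 3p - 44, i.e. p* = 19 and q* = 13.
The ceiling of 31 is above the equilibrium price 19, so it is not binding; the market clears at p* = 19, q* = 13.
Since the control does not bind, there is no shortage.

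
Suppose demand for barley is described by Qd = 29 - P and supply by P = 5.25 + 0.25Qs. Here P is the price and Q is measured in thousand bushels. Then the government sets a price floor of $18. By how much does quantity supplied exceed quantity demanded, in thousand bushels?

Rearranging supply gives Qs = 4P - 21. In a free market, 29 - P = 4P - 21 gives the equilibrium P* = 10, Q* = 19.
Because the floor (18) lies above the market-clearing price, it is binding.
At P = 18: Qd = 29 - 18 = 11 and Qs = 4·18 - 21 = 51.
Surplus = Qs - Qd = 51 - 11 = 40.

40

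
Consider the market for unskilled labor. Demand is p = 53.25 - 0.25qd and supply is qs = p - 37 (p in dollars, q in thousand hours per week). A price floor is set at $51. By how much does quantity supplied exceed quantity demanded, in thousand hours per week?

5

Rearranging demand gives qd = 213 - 4p. In a free market, 213 - 4p = p - 37 gives the equilibrium p* = 50, q* = 13.
Because the floor (51) lies above the market-clearing price, it is binding.
At p = 51: qd = 213 - 4·51 = 9 and qs = 51 - 37 = 14.
Surplus = qs - qd = 14 - 9 = 5.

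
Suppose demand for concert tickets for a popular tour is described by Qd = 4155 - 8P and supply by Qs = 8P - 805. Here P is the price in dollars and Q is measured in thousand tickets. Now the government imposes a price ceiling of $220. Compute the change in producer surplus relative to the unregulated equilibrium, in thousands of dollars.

Without the control the market clears where 4155 - 8P = 8P - 805, i.e. P* = 310 and Q* = 1675.
Since 220 < 310, the ceiling is binding.
At P = 220: Qd = 4155 - 8·220 = 2395 and Qs = 8·220 - 805 = 955.
Producer surplus without the control is ½ · (310 - 100.625) · 1675 = 175351.5625.
With the ceiling, producers sell 955 units at 220, so PS = ½ · (220 - 100.625) · 955 = 57001.5625.
Change in producer surplus = 57001.5625 - 175351.5625 = -118350.

-118350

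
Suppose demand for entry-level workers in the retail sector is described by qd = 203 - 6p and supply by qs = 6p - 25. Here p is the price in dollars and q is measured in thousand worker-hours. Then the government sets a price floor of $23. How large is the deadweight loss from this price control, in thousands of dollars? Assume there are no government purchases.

96

In a free market, 203 - 6p = 6p - 25 gives the equilibrium p* = 19, q* = 89.
Because the floor (23) lies above the market-clearing price, it is binding.
At p = 23: qd = 203 - 6·23 = 65 and qs = 6·23 - 25 = 113.
Quantity traded falls to 65. At q = 65 the demand price is (203 - 65)/6 = 23 and the supply price is (25 + 65)/6 = 15.
Deadweight loss = ½ · (23 - 15) · (89 - 65) = ½ · 8 · 24 = 96.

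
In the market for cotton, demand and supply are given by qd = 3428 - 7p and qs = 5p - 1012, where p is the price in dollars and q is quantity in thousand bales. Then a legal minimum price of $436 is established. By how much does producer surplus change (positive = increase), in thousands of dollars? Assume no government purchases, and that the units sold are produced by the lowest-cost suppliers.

Without the control the market clears where 3428 - 7p = 5p - 1012, i.e. p* = 370 and q* = 838.
Since 436 > 370, the floor is binding.
At p = 436: qd = 3428 - 7·436 = 376 and qs = 5·436 - 1012 = 1168.
Producer surplus without the control is ½ · (370 - 202.4) · 838 = 70224.4.
With the floor, 376 units are sold at 436. The supply price at q = 376 is 277.6, so PS = ½ · [(436 - 202.4) + (436 - 277.6)] · 376 = 73696.
Change in producer surplus = 73696 - 70224.4 = 3471.6.

3471.6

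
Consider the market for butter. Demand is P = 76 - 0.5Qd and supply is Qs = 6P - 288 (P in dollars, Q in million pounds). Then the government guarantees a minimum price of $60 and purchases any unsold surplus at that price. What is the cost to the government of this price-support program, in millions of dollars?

2400

Rearranging demand gives Qd = 152 - 2P. Equilibrium: 152 - 2P = 6P - 288, so 440 = 8P and P* = 55, Q* = 42.
The floor of 60 is above the equilibrium price 55, so it binds.
At P = 60: Qd = 152 - 2·60 = 32 and Qs = 6·60 - 288 = 72.
Surplus = Qs - Qd = 40.
Government expenditure = surplus × support price = 40 × 60 = 2400.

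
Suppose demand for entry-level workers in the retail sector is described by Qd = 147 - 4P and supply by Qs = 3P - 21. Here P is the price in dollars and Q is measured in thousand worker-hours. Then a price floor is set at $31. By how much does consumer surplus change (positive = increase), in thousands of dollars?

-259

In a free market, 147 - 4P = 3P - 21 gives the equilibrium P* = 24, Q* = 51.
Because the floor (31) lies above the market-clearing price, it is binding.
At P = 31: Qd = 147 - 4·31 = 23 and Qs = 3·31 - 21 = 72.
Consumer surplus without the control is ½ · (36.75 - 24) · 51 = 325.125.
With the floor, consumers buy 23 units at 31, so CS = ½ · (36.75 - 31) · 23 = 66.125.
Change in consumer surplus = 66.125 - 325.125 = -259.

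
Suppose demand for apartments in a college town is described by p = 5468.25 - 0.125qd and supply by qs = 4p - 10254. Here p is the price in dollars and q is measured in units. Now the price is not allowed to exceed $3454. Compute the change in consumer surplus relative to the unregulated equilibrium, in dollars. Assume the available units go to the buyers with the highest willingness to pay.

Rearranging demand gives qd = 43746 - 8p. In a free market, 43746 - 8p = 4p - 10254 gives the equilibrium p* = 4500, q* = 7746.
Because the ceiling (3454) lies below the market-clearing price, it is binding.
At p = 3454: qd = 43746 - 8·3454 = 16114 and qs = 4·3454 - 10254 = 3562.
Consumer surplus without the control is ½ · (5468.25 - 4500) · 7746 = 3750032.25.
With the ceiling, 3562 units are sold at 3454 (assume they go to the highest-value buyers). The demand price at q = 3562 is 5023, so CS = ½ · [(5468.25 - 3454) + (5023 - 3454)] · 3562 = 6381768.25.
Change in consumer surplus = 6381768.25 - 3750032.25 = 2631736.

2631736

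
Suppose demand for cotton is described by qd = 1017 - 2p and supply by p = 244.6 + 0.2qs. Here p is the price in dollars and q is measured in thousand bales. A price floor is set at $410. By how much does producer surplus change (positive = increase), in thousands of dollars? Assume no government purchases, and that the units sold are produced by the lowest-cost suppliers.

Rearranging supply gives qs = 5p - 1223. In a free market, 1017 - 2p = 5p - 1223 gives the equilibrium p* = 320, q* = 377.
Since 410 > 320, the floor is binding.
At p = 410: qd = 1017 - 2·410 = 197 and qs = 5·410 - 1223 = 827.
Producer surplus without the control is ½ · (320 - 244.6) · 377 = 14212.9.
With the floor, 197 units are sold at 410. The supply price at q = 197 is 284, so PS = ½ · [(410 - 244.6) + (410 - 284)] · 197 = 28702.9.
Change in producer surplus = 28702.9 - 14212.9 = 14490.

14490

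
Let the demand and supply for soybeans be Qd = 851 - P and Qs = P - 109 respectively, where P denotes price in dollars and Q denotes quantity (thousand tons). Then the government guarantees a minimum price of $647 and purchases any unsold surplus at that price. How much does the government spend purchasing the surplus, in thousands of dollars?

In a free market, 851 - P = P - 109 gives the equilibrium P* = 480, Q* = 371.
Since 647 > 480, the floor is binding.
At P = 647: Qd = 851 - 647 = 204 and Qs = 647 - 109 = 538.
Surplus = Qs - Qd = 334.
Government expenditure = surplus × support price = 334 × 647 = 216098.

216098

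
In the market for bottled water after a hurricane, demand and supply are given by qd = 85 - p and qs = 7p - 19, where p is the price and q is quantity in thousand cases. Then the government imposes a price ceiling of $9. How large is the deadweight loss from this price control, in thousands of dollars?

Setting quantity demanded equal to quantity supplied, 85 - p = 7p - 19, gives p* = 13 and q* = 72.
Since 9 < 13, the ceiling is binding.
At p = 9: qd = 85 - 9 = 76 and qs = 7·9 - 19 = 44.
Quantity traded falls to 44. At q = 44 the demand price is 85 - 44 = 41 and the supply price is (19 + 44)/7 = 9.
Deadweight loss = ½ · (41 - 9) · (72 - 44) = ½ · 32 · 28 = 448.

448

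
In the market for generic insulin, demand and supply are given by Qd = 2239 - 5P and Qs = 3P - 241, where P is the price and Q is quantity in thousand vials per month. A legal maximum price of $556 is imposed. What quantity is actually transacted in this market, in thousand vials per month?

Without the control the market clears where 2239 - 5P = 3P - 241, i.e. P* = 310 and Q* = 689.
Since 556 is above P* = 310, the ceiling does not bind and the free-market outcome prevails.

689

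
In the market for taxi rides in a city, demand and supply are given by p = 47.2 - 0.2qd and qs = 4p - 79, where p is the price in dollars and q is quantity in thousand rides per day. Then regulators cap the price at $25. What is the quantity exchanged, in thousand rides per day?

21

Rearranging demand gives qd = 236 - 5p. Equilibrium: 236 - 5p = 4p - 79, so 315 = 9p and p* = 35, q* = 61.
Since 25 < 35, the ceiling is binding.
At p = 25: qd = 236 - 5·25 = 111 and qs = 4·25 - 79 = 21.
The quantity actually transacted is the short side, supply: 21.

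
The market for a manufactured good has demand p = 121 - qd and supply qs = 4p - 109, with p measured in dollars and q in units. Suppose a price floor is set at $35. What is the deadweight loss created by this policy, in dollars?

Rearranging demand gives qd = 121 - p. In a free market, 121 - p = 4p - 109 gives the equilibrium p* = 46, q* = 75.
Since 35 is below p* = 46, the floor does not bind and the free-market outcome prevails.
Since the control does not bind, no trades are prevented and deadweight loss is zero.

0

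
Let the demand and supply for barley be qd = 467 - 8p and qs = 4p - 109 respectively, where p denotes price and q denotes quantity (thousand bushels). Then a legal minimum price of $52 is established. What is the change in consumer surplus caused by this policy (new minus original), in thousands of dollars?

-268

Equilibrium: 467 - 8p = 4p - 109, so 576 = 12p and p* = 48, q* = 83.
The floor of 52 is above the equilibrium price 48, so it binds.
At p = 52: qd = 467 - 8·52 = 51 and qs = 4·52 - 109 = 99.
Consumer surplus without the control is ½ · (58.375 - 48) · 83 = 430.5625.
With the floor, consumers buy 51 units at 52, so CS = ½ · (58.375 - 52) · 51 = 162.5625.
Change in consumer surplus = 162.5625 - 430.5625 = -268.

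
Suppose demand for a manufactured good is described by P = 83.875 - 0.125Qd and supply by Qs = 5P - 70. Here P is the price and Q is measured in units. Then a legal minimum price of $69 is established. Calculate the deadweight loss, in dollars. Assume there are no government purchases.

1497.6

Rearranging demand gives Qd = 671 - 8P. Equilibrium: 671 - 8P = 5P - 70, so 741 = 13P and P* = 57, Q* = 215.
Because the floor (69) lies above the market-clearing price, it is binding.
At P = 69: Qd = 671 - 8·69 = 119 and Qs = 5·69 - 70 = 275.
Quantity traded falls to 119. At Q = 119 the demand price is (671 - 119)/8 = 69 and the supply price is (70 + 119)/5 = 37.8.
Deadweight loss = ½ · (69 - 37.8) · (215 - 119) = ½ · 31.2 · 96 = 1497.6.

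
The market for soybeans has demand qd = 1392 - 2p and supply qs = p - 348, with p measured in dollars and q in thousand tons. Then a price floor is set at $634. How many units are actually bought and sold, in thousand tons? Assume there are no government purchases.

124

Equilibrium: 1392 - 2p = p - 348, so 1740 = 3p and p* = 580, q* = 232.
Since 634 > 580, the floor is binding.
At p = 634: qd = 1392 - 2·634 = 124 and qs = 634 - 348 = 286.
The quantity actually transacted is the short side, demand: 124.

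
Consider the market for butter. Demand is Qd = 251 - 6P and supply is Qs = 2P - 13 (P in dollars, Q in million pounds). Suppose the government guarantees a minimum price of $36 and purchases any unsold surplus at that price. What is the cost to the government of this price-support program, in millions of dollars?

Setting quantity demanded equal to quantity supplied, 251 - 6P = 2P - 13, gives P* = 33 and Q* = 53.
Because the floor (36) lies above the market-clearing price, it is binding.
At P = 36: Qd = 251 - 6·36 = 35 and Qs = 2·36 - 13 = 59.
Surplus = Qs - Qd = 24.
Government expenditure = surplus × support price = 24 × 36 = 864.

864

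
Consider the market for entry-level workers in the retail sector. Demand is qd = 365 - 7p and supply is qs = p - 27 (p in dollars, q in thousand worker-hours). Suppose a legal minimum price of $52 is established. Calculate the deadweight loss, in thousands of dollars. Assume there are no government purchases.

252

Without the control the market clears where 365 - 7p = p - 27, i.e. p* = 49 and q* = 22.
Because the floor (52) lies above the market-clearing price, it is binding.
At p = 52: qd = 365 - 7·52 = 1 and qs = 52 - 27 = 25.
Quantity traded falls to 1. At q = 1 the demand price is (365 - 1)/7 = 52 and the supply price is 27 + 1 = 28.
Deadweight loss = ½ · (52 - 28) · (22 - 1) = ½ · 24 · 21 = 252.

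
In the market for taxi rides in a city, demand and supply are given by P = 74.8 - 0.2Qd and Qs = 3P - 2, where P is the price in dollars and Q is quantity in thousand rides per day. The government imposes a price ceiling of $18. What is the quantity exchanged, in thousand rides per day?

52

Rearranging demand gives Qd = 374 - 5P. Equilibrium: 374 - 5P = 3P - 2, so 376 = 8P and P* = 47, Q* = 139.
The ceiling of 18 is below the equilibrium price 47, so it binds.
At P = 18: Qd = 374 - 5·18 = 284 and Qs = 3·18 - 2 = 52.
The quantity actually transacted is the short side, supply: 52.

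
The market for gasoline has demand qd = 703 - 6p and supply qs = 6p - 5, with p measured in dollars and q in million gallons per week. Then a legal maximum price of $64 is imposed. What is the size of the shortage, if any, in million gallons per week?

In a free market, 703 - 6p = 6p - 5 gives the equilibrium p* = 59, q* = 349.
Since 64 is above p* = 59, the ceiling does not bind and the free-market outcome prevails.
Since the control does not bind, there is no shortage.

0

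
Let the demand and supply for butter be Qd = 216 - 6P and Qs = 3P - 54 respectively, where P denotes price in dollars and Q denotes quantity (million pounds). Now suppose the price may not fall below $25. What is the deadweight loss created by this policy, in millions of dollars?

0

Setting quantity demanded equal to quantity supplied, 216 - 6P = 3P - 54, gives P* = 30 and Q* = 36.
Since 25 is below P* = 30, the floor does not bind and the free-market outcome prevails.
Since the control does not bind, no trades are prevented and deadweight loss is zero.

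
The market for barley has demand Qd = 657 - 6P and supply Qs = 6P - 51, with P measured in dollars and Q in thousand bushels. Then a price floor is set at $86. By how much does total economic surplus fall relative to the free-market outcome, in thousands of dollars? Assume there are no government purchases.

4374

Setting quantity demanded equal to quantity supplied, 657 - 6P = 6P - 51, gives P* = 59 and Q* = 303.
Because the floor (86) lies above the market-clearing price, it is binding.
At P = 86: Qd = 657 - 6·86 = 141 and Qs = 6·86 - 51 = 465.
Quantity traded falls to 141. At Q = 141 the demand price is (657 - 141)/6 = 86 and the supply price is (51 + 141)/6 = 32.
Deadweight loss = ½ · (86 - 32) · (303 - 141) = ½ · 54 · 162 = 4374.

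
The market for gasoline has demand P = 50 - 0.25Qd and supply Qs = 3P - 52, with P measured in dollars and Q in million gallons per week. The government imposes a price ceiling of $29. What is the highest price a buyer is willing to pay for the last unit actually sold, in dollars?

Rearranging demand gives Qd = 200 - 4P. In a free market, 200 - 4P = 3P - 52 gives the equilibrium P* = 36, Q* = 56.
Since 29 < 36, the ceiling is binding.
At P = 29: Qd = 200 - 4·29 = 84 and Qs = 3·29 - 52 = 35.
Only 35 units reach the market. On the demand curve, the marginal buyer's willingness to pay at Q = 35 is (200 - 35)/4 = 41.25.

41.25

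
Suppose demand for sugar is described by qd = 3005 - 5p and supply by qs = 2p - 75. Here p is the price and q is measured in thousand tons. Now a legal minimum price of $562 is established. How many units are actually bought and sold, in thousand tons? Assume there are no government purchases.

195

Without the control the market clears where 3005 - 5p = 2p - 75, i.e. p* = 440 and q* = 805.
Because the floor (562) lies above the market-clearing price, it is binding.
At p = 562: qd = 3005 - 5·562 = 195 and qs = 2·562 - 75 = 1049.
The quantity actually transacted is the short side, demand: 195.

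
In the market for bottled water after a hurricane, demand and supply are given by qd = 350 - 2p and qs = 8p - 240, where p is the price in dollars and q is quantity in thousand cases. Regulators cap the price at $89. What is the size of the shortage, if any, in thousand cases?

0

In a free market, 350 - 2p = 8p - 240 gives the equilibrium p* = 59, q* = 232.
Since 89 is above p* = 59, the ceiling does not bind and the free-market outcome prevails.
Since the control does not bind, there is no shortage.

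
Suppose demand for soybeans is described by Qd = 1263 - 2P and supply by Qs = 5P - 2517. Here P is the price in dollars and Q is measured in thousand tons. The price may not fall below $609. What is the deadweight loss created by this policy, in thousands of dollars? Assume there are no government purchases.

6665.4

Equilibrium: 1263 - 2P = 5P - 2517, so 3780 = 7P and P* = 540, Q* = 183.
Because the floor (609) lies above the market-clearing price, it is binding.
At P = 609: Qd = 1263 - 2·609 = 45 and Qs = 5·609 - 2517 = 528.
Quantity traded falls to 45. At Q = 45 the demand price is (1263 - 45)/2 = 609 and the supply price is (2517 + 45)/5 = 512.4.
Deadweight loss = ½ · (609 - 512.4) · (183 - 45) = ½ · 96.6 · 138 = 6665.4.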